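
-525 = -525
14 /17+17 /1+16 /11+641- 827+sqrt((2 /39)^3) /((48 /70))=-31177 /187+35 * sqrt(78) /18252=-166.70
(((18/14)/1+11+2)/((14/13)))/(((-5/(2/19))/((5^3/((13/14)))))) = -5000/133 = -37.59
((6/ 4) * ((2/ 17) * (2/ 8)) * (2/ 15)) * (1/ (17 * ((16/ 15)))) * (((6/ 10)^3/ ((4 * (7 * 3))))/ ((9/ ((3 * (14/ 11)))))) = 0.00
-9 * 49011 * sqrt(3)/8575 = -441099 * sqrt(3)/8575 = -89.10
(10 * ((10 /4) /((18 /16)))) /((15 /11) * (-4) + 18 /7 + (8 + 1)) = 15400 /4239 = 3.63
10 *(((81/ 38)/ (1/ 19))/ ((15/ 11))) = 297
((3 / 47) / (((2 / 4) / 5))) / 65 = 0.01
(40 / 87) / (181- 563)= -20 / 16617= -0.00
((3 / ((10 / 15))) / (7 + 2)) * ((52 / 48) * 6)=3.25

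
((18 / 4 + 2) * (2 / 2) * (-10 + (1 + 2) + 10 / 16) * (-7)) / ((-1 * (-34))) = 273 / 32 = 8.53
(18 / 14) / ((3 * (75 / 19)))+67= 11744 / 175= 67.11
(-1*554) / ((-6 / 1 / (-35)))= -9695 / 3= -3231.67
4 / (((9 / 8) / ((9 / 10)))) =16 / 5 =3.20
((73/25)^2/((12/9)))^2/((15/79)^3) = 14001440344399/2343750000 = 5973.95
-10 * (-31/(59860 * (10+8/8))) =31/65846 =0.00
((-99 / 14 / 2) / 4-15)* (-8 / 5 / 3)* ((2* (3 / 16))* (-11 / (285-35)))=-19569 / 140000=-0.14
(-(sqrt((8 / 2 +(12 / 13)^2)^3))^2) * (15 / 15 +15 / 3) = -3308208000 / 4826809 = -685.38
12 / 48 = 1 / 4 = 0.25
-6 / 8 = -3 / 4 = -0.75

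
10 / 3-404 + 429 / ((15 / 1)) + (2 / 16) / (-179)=-7992007 / 21480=-372.07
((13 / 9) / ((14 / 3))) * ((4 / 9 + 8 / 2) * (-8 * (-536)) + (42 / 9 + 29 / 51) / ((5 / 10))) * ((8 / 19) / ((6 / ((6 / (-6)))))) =-75853492 / 183141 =-414.18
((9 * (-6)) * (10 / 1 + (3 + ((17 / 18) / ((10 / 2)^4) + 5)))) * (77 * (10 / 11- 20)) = 1428959.95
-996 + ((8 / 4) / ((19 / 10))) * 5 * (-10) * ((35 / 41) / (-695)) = -107840876 / 108281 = -995.94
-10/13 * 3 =-30/13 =-2.31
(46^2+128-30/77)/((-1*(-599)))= 3.75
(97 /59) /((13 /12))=1164 /767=1.52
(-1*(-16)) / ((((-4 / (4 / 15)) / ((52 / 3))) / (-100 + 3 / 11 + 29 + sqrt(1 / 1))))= 638144 / 495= 1289.18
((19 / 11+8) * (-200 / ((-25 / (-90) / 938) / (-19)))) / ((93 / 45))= 20595103200 / 341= 60396197.07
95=95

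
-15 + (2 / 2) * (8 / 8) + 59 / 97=-13.39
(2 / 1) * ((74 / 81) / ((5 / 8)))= 1184 / 405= 2.92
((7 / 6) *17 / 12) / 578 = 7 / 2448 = 0.00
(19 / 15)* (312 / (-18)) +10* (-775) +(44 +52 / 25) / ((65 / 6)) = -113602642 / 14625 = -7767.70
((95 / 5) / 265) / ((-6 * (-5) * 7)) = 19 / 55650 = 0.00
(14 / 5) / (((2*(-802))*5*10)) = -7 / 200500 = -0.00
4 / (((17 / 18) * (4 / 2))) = 36 / 17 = 2.12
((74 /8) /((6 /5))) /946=185 /22704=0.01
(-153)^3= -3581577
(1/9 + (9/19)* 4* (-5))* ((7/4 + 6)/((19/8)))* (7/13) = -694834/42237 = -16.45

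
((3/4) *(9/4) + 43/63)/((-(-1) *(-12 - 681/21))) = -0.05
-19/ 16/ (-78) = 19/ 1248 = 0.02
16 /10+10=58 /5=11.60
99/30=3.30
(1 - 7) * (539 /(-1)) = 3234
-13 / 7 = -1.86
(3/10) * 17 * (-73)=-3723/10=-372.30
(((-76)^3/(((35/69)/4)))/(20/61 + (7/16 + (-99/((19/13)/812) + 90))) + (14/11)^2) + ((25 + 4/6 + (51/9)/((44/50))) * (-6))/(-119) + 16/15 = 548574971263419/8145672617005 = 67.35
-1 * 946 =-946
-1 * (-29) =29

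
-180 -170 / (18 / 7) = -2215 / 9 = -246.11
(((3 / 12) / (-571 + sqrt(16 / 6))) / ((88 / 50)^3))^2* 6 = 50185546875* sqrt(6) / 555374434675665870848 + 7815322265625 / 201954339882060316672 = 0.00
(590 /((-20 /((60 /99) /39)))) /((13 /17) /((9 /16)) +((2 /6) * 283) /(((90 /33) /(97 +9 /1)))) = -50150 /401236979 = -0.00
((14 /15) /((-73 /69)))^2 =103684 /133225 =0.78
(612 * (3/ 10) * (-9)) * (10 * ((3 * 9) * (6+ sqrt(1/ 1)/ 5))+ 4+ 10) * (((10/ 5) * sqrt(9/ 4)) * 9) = -376548912/ 5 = -75309782.40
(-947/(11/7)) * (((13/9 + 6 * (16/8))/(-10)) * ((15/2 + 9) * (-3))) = -802109/20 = -40105.45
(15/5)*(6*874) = 15732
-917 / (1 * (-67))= 917 / 67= 13.69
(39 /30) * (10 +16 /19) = 1339 /95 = 14.09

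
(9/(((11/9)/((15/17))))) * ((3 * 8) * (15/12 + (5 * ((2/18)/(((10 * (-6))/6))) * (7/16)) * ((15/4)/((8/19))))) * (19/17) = 73294875/406912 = 180.12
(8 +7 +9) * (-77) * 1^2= -1848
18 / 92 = 9 / 46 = 0.20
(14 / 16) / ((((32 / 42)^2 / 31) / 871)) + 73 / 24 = 40702.30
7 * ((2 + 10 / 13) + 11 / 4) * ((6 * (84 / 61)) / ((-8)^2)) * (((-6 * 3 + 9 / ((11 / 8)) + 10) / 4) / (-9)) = 14063 / 69784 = 0.20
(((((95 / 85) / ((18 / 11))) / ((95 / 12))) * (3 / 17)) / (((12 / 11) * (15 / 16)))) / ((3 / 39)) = 12584 / 65025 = 0.19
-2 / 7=-0.29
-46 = -46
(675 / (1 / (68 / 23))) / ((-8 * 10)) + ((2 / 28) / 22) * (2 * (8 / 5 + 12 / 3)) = -126041 / 5060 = -24.91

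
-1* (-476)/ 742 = 34/ 53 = 0.64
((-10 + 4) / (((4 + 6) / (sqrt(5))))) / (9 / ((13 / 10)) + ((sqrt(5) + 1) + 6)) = 507 / 31916 - 7059 * sqrt(5) / 159580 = -0.08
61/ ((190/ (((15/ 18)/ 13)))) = 61/ 2964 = 0.02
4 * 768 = 3072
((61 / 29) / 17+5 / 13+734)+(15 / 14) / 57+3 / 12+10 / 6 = 7532909945 / 10228764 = 736.44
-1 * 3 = -3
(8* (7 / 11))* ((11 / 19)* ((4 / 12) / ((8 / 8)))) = 56 / 57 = 0.98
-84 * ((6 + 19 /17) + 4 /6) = -11116 /17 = -653.88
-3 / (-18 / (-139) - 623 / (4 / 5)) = 1668 / 432913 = 0.00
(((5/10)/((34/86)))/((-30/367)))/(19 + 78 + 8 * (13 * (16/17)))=-0.08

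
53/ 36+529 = 19097/ 36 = 530.47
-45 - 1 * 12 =-57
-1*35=-35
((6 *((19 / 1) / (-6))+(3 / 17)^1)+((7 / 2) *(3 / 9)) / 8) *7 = -106687 / 816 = -130.74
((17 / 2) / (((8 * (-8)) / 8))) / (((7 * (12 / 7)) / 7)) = -119 / 192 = -0.62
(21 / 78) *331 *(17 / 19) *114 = 118167 / 13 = 9089.77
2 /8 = 1 /4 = 0.25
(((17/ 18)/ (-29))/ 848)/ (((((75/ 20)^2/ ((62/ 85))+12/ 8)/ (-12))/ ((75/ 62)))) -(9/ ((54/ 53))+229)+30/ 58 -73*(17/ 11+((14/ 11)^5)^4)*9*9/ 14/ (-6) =1716002670754313326685880774683249/ 198932413000556190712098975556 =8626.06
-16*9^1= -144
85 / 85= 1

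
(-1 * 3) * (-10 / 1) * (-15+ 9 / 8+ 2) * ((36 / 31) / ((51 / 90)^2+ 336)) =-607500 / 493861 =-1.23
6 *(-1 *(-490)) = 2940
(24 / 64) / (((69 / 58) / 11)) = 319 / 92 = 3.47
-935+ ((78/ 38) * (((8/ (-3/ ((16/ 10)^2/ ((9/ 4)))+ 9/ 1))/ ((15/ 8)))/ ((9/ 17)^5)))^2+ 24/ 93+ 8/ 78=5403963206238215332294783/ 33652669450960096170075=160.58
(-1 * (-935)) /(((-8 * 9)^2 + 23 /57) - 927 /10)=532950 /2902271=0.18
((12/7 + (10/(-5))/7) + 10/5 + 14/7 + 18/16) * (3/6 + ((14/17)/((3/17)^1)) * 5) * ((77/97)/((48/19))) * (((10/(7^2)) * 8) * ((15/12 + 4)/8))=54842645/1042944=52.58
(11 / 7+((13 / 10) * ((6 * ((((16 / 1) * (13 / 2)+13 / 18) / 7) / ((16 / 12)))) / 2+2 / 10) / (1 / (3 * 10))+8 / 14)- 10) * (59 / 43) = 21685981 / 12040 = 1801.16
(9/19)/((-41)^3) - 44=-57617965/1309499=-44.00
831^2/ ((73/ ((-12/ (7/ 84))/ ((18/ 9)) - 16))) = -60769368/ 73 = -832457.10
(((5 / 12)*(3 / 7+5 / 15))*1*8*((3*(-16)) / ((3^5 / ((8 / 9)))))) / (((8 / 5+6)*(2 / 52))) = -1331200 / 872613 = -1.53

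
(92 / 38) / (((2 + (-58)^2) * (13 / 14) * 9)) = 322 / 3741309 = 0.00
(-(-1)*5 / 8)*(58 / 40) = 29 / 32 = 0.91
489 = 489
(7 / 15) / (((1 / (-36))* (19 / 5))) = -84 / 19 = -4.42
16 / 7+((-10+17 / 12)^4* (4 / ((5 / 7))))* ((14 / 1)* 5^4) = 4825619064347 / 18144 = 265962250.02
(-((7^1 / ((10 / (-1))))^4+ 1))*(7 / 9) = -86807 / 90000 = -0.96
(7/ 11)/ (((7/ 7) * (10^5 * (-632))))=-7/ 695200000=-0.00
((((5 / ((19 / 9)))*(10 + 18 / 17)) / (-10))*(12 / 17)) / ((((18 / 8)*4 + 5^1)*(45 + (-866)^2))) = -5076 / 28827788437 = -0.00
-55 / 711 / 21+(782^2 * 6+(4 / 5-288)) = 273898504129 / 74655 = 3668856.80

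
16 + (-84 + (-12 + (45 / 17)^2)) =-21095 / 289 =-72.99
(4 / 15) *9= 12 / 5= 2.40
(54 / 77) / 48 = 9 / 616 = 0.01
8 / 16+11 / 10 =1.60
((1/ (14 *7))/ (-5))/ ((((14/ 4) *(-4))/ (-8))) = -2/ 1715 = -0.00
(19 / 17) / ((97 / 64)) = 0.74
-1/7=-0.14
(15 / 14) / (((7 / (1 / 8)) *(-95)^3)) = -3 / 134436400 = -0.00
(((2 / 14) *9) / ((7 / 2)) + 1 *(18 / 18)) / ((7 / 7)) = 67 / 49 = 1.37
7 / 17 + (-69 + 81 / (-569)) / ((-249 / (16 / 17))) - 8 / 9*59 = -265121 / 5121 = -51.77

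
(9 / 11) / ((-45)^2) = 0.00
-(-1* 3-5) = 8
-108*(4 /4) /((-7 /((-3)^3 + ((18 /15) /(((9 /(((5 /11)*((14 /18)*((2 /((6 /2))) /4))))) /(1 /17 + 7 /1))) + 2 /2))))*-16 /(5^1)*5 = 8383616 /1309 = 6404.60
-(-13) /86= 13 /86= 0.15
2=2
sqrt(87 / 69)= sqrt(667) / 23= 1.12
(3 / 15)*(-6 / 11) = -6 / 55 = -0.11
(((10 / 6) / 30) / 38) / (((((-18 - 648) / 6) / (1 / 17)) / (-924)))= 77 / 107559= 0.00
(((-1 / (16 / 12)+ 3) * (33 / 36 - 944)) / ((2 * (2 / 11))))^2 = 139473118521 / 4096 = 34051054.33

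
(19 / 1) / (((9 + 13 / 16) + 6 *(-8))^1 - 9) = -0.40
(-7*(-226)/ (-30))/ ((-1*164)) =791/ 2460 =0.32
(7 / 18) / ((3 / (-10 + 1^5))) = -7 / 6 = -1.17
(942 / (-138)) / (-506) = 157 / 11638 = 0.01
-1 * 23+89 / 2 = 43 / 2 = 21.50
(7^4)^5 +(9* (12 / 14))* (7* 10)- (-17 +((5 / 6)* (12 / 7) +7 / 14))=1117091728166575785 / 14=79792266297612556.07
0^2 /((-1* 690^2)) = 0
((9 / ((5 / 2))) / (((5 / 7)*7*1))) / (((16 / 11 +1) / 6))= 44 / 25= 1.76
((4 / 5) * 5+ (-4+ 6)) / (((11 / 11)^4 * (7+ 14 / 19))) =38 / 49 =0.78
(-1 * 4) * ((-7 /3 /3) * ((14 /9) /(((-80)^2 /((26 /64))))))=637 /2073600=0.00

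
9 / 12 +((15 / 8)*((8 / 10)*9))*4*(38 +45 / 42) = 59097 / 28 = 2110.61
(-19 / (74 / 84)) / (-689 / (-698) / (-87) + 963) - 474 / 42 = -171271721863 / 15145918291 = -11.31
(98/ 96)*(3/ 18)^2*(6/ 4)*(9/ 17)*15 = 735/ 2176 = 0.34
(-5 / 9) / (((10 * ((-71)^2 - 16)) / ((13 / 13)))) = -1 / 90450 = -0.00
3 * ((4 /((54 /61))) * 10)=1220 /9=135.56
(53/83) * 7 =4.47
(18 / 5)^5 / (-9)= -209952 / 3125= -67.18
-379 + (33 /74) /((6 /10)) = -27991 /74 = -378.26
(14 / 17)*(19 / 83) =266 / 1411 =0.19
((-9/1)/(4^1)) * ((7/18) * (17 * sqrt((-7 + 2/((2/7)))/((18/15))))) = 0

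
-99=-99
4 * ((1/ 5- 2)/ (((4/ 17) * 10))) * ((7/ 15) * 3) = -1071/ 250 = -4.28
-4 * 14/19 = -56/19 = -2.95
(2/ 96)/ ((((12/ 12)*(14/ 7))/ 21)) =7/ 32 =0.22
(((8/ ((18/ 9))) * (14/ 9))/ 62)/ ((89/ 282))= 2632/ 8277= 0.32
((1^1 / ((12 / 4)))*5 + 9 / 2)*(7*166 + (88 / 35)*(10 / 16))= 100455 / 14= 7175.36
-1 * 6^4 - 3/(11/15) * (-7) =-1267.36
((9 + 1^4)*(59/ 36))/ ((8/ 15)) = 1475/ 48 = 30.73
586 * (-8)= -4688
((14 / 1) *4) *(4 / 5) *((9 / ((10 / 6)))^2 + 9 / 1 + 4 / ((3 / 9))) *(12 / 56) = 60192 / 125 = 481.54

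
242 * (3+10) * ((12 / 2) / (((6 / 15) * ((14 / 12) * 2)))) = 141570 / 7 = 20224.29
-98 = -98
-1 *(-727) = 727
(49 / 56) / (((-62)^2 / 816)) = 357 / 1922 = 0.19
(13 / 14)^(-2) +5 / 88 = 18093 / 14872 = 1.22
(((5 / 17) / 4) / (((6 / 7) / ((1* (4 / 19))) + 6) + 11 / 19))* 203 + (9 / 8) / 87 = 15803903 / 11173352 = 1.41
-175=-175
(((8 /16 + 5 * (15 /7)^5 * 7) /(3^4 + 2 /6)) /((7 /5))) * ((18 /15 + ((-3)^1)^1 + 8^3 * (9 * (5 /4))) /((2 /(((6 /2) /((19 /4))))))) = 281186721567 /11131036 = 25261.50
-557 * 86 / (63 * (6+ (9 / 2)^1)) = -95804 / 1323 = -72.41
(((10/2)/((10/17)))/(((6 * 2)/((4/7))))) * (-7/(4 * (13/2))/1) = -17/156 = -0.11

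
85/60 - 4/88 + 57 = 7705/132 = 58.37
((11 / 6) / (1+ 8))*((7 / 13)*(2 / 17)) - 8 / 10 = -0.79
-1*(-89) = 89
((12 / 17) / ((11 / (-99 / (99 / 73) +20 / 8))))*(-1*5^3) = 105750 / 187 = 565.51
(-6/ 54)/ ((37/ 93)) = -31/ 111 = -0.28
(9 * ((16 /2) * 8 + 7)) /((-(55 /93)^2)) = -5526711 /3025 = -1827.01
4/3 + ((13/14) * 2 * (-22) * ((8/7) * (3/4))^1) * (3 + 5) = -40988/147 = -278.83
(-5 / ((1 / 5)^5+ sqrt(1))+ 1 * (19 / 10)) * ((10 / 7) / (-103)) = 48428 / 1126923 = 0.04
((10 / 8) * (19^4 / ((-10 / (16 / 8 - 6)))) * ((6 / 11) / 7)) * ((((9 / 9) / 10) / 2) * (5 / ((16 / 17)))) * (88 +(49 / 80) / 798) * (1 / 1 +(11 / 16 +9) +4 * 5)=45948624471391 / 12615680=3642183.73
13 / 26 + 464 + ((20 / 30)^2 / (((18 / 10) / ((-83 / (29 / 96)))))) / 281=204295127 / 440046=464.26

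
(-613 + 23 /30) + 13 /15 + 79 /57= -347689 /570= -609.98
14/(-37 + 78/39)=-2/5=-0.40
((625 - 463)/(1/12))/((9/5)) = 1080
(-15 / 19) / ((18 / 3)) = -5 / 38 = -0.13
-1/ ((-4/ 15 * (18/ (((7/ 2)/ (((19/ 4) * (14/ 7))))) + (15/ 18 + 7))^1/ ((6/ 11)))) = 945/ 26191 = 0.04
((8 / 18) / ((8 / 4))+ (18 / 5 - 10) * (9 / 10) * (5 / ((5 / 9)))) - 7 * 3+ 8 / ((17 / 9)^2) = -70.38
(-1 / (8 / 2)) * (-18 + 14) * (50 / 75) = 2 / 3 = 0.67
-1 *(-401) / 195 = 401 / 195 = 2.06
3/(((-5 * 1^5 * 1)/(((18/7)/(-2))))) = 27/35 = 0.77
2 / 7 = 0.29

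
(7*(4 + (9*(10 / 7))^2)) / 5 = 237.03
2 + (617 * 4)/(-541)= -1386/541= -2.56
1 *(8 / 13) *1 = 8 / 13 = 0.62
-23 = -23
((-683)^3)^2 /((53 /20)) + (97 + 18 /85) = 172573117042150325239 /4505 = 38307018211354123.25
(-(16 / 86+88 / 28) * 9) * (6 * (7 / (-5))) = 54108 / 215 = 251.67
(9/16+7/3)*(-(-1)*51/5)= 2363/80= 29.54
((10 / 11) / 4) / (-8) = -5 / 176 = -0.03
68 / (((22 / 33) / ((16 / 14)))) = 816 / 7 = 116.57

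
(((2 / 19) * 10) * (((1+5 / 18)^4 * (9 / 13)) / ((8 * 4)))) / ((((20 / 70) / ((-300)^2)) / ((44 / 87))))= 67336740625 / 6962436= 9671.43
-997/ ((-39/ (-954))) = -24388.15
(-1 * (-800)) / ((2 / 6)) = 2400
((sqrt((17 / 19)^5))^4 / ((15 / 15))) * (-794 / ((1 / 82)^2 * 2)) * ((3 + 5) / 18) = -21526202262751092688 / 55179596320209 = -390111.63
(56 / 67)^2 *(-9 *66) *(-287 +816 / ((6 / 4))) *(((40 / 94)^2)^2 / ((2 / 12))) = -459586068480000 / 21904888009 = -20980.98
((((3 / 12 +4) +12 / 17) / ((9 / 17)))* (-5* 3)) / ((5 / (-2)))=337 / 6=56.17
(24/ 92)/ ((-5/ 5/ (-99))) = 594/ 23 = 25.83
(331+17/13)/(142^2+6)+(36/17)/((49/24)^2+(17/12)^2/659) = 13701451632/26141419265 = 0.52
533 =533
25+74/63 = 1649/63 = 26.17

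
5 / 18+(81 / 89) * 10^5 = 145800445 / 1602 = 91011.51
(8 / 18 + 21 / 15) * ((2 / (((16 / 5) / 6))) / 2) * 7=581 / 24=24.21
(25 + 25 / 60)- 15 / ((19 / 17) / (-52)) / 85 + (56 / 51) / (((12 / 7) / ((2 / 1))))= 405913 / 11628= 34.91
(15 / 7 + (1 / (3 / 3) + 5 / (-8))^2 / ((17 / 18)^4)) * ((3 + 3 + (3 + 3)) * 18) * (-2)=-1002.07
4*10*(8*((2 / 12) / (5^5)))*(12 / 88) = 16 / 6875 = 0.00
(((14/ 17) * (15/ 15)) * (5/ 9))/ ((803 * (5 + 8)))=70/ 1597167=0.00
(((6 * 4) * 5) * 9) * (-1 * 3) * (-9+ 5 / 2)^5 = 37593416.25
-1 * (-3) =3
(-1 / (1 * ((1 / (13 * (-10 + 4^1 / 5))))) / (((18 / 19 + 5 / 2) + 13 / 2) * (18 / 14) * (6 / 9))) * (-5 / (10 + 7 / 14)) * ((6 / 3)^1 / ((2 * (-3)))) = 11362 / 5103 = 2.23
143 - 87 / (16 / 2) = 1057 / 8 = 132.12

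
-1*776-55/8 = -6263/8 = -782.88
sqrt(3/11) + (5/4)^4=sqrt(33)/11 + 625/256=2.96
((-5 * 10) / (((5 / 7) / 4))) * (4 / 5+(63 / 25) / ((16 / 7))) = -5327 / 10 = -532.70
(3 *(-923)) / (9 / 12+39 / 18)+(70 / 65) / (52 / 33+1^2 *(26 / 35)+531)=-266081914662 / 280272265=-949.37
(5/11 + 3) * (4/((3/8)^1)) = 1216/33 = 36.85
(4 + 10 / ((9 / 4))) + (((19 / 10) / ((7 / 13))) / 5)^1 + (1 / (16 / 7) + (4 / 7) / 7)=1705663 / 176400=9.67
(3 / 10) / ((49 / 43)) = 129 / 490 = 0.26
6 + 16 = 22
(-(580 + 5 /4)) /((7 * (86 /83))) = -192975 /2408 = -80.14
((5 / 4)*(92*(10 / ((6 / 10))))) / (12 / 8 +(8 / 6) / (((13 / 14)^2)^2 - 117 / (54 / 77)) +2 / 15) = 220127537500 / 186664961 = 1179.27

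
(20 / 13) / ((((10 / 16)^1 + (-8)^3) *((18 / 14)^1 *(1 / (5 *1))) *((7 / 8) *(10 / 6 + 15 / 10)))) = -12800 / 3031431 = -0.00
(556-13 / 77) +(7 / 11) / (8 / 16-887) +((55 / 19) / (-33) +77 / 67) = 96782944795 / 173791233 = 556.89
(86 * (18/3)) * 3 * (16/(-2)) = -12384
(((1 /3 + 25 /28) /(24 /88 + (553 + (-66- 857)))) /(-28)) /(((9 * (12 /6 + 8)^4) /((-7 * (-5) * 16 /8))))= 1133 /12298608000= 0.00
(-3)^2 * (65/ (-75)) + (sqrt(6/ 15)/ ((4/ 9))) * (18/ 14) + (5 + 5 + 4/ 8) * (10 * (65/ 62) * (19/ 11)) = 81 * sqrt(10)/ 140 + 621777/ 3410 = 184.17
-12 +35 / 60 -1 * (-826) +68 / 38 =186133 / 228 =816.37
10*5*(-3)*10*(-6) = 9000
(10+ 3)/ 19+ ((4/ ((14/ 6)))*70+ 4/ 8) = 4605/ 38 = 121.18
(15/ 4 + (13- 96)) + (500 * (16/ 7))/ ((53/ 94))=2890393/ 1484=1947.70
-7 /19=-0.37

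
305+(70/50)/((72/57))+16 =38653/120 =322.11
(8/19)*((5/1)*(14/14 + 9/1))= 400/19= 21.05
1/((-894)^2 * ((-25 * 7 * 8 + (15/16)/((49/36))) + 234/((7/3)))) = -49/50873169681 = -0.00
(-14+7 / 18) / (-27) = 245 / 486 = 0.50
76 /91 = 0.84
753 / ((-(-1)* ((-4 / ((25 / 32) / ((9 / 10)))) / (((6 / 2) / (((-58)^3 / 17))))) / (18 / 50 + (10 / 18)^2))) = 14443795 / 505730304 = 0.03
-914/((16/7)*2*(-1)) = 3199/16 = 199.94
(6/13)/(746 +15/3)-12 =-117150/9763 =-12.00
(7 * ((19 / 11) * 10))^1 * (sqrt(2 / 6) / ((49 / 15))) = 950 * sqrt(3) / 77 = 21.37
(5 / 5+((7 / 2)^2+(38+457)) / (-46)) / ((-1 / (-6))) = -5535 / 92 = -60.16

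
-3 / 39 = -1 / 13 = -0.08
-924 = -924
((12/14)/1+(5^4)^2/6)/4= 2734411/168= 16276.26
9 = 9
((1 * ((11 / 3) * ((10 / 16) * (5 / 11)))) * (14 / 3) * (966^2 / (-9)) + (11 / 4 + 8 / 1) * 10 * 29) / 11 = -9016235 / 198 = -45536.54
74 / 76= 37 / 38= 0.97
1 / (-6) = -1 / 6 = -0.17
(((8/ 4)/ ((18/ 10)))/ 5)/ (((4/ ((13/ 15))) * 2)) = 13/ 540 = 0.02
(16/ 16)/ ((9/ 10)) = 10/ 9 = 1.11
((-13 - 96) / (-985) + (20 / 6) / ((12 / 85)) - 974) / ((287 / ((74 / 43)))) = -89056003 / 15628995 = -5.70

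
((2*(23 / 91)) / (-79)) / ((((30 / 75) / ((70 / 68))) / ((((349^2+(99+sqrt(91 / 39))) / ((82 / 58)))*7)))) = -7114388750 / 715819 - 116725*sqrt(21) / 4294914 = -9938.93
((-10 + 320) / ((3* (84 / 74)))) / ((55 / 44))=4588 / 63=72.83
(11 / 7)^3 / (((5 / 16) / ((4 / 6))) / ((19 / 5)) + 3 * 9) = 809248 / 5656413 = 0.14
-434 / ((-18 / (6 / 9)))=434 / 27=16.07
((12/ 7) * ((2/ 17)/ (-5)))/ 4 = -6/ 595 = -0.01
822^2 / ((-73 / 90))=-60811560 / 73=-833035.07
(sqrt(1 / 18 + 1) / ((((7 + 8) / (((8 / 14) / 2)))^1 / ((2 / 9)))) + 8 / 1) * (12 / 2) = 4 * sqrt(38) / 945 + 48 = 48.03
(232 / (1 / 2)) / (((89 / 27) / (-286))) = -3583008 / 89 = -40258.52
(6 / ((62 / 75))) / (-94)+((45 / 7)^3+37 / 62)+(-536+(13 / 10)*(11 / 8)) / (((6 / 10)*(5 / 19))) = -373872405013 / 119940240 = -3117.16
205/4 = 51.25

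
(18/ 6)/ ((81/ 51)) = 17/ 9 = 1.89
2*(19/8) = 4.75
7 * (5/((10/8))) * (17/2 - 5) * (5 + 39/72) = 6517/12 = 543.08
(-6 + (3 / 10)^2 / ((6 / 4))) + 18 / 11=-2367 / 550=-4.30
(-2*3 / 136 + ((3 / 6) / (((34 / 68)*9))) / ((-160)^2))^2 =29853965089 / 15341322240000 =0.00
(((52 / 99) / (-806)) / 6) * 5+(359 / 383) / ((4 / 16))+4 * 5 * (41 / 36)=93540182 / 3526281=26.53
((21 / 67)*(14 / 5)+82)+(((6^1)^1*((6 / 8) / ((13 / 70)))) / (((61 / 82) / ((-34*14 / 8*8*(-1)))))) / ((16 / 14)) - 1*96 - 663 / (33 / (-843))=89097925732 / 2922205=30489.96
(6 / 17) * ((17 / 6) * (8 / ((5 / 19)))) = 152 / 5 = 30.40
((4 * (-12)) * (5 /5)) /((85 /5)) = -48 /17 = -2.82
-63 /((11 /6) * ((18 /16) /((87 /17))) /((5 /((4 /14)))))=-511560 /187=-2735.61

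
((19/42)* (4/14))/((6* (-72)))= -19/63504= -0.00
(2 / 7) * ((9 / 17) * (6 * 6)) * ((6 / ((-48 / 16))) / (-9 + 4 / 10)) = 6480 / 5117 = 1.27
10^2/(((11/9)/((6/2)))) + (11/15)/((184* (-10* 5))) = 372599879/1518000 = 245.45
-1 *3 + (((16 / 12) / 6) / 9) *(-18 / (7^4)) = -64831 / 21609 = -3.00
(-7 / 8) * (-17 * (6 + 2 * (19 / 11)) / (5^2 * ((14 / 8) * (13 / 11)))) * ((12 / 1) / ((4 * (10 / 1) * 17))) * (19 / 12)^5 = 2476099 / 5184000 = 0.48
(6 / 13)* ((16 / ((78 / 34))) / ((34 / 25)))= 400 / 169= 2.37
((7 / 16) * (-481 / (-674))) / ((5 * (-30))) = -3367 / 1617600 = -0.00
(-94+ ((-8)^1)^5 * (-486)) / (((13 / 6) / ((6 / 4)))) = 143326386 / 13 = 11025106.62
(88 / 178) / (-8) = -11 / 178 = -0.06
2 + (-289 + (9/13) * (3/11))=-41014/143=-286.81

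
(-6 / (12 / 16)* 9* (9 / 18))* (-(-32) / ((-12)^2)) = -8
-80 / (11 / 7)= -50.91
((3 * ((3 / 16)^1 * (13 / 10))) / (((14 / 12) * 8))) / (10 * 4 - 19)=117 / 31360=0.00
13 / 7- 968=-6763 / 7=-966.14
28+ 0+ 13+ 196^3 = 7529577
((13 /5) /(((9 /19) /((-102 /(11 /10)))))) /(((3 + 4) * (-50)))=8398 /5775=1.45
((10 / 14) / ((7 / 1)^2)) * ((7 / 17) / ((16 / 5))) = 25 / 13328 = 0.00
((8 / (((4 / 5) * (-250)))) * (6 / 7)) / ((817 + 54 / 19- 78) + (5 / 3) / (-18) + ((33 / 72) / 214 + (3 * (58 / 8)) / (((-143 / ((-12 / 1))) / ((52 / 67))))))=-0.00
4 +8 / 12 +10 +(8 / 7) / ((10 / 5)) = 320 / 21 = 15.24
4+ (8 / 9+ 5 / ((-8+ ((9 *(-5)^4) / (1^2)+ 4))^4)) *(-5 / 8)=247574563489818263 / 71876486174463432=3.44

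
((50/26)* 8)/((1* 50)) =4/13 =0.31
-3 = -3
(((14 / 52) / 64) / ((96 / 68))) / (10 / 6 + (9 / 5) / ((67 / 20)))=7973 / 5897216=0.00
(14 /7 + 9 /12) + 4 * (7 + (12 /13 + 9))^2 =776259 /676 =1148.31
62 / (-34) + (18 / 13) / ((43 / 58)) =0.04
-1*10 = -10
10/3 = 3.33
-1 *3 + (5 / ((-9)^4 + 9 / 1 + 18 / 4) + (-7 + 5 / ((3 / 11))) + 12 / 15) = 600521 / 65745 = 9.13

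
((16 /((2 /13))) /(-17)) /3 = -104 /51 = -2.04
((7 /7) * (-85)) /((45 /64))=-1088 /9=-120.89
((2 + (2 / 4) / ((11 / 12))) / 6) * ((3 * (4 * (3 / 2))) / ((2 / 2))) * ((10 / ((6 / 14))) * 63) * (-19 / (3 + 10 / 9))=-21115080 / 407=-51879.80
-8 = -8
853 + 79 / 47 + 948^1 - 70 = 81436 / 47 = 1732.68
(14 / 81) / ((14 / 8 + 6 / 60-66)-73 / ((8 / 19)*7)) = -3920 / 2016657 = -0.00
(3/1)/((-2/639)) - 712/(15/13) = -47267/30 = -1575.57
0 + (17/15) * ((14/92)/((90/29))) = 0.06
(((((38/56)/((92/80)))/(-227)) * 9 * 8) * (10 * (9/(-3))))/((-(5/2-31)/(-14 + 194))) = 1296000/36547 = 35.46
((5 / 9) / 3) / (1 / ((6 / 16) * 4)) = 5 / 18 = 0.28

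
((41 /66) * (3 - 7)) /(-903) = 82 /29799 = 0.00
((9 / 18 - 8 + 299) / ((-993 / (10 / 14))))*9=-8745 / 4634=-1.89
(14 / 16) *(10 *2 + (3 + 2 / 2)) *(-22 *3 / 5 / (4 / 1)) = -693 / 10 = -69.30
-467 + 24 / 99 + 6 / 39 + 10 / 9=-599089 / 1287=-465.49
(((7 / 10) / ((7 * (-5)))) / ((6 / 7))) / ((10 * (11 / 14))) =-49 / 16500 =-0.00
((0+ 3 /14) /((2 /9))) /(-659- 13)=-9 /6272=-0.00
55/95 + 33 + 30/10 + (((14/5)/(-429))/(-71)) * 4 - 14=65335619/2893605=22.58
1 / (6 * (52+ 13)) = 1 / 390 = 0.00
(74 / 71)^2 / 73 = 5476 / 367993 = 0.01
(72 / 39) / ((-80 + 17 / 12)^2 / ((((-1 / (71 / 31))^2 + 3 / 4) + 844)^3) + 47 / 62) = 2136448390391478141503184 / 877276609409549900014139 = 2.44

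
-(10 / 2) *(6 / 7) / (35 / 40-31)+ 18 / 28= 2649 / 3374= 0.79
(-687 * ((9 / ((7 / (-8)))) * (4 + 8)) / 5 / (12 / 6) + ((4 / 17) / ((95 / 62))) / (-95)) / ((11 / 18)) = 163922675472 / 11813725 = 13875.61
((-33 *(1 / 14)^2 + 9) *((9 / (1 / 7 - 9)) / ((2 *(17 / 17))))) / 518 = -15579 / 1798496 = -0.01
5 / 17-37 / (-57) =914 / 969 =0.94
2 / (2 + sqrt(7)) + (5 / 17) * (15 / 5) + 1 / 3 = -2 / 17 + 2 * sqrt(7) / 3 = 1.65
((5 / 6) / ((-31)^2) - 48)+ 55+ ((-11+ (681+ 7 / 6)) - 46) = 607513 / 961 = 632.17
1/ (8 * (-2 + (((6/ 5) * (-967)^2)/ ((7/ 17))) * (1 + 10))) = 35/ 8393358304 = 0.00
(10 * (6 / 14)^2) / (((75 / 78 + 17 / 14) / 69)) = 4485 / 77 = 58.25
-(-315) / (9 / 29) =1015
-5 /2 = -2.50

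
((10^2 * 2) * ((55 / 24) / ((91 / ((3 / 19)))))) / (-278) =-1375 / 480662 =-0.00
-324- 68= -392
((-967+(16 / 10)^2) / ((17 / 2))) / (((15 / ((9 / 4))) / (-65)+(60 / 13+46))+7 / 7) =-1880658 / 853825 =-2.20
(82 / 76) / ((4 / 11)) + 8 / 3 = 2569 / 456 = 5.63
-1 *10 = -10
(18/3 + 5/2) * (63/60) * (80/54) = 119/9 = 13.22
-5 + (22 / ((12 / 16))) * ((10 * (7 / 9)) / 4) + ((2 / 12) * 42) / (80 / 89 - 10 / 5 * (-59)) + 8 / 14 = 105334573 / 1999998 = 52.67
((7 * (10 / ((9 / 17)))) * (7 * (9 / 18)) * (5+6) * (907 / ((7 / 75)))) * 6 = 296815750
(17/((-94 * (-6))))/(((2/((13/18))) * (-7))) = -221/142128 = -0.00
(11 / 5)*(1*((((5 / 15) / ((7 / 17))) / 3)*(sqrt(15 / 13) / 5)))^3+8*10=54043*sqrt(195) / 1760747625+80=80.00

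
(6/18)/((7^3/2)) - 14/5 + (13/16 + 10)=659749/82320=8.01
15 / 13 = 1.15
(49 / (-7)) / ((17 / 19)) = -133 / 17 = -7.82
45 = 45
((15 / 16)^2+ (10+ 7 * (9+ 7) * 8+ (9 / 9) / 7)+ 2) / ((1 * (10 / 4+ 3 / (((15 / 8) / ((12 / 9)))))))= 24434505 / 124544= 196.19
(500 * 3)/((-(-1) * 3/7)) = 3500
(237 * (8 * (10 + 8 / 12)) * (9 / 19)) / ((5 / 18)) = 34487.24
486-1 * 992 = -506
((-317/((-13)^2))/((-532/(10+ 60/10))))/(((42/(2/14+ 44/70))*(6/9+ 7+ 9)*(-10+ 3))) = -8559/963701375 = -0.00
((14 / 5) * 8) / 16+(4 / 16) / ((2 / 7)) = 91 / 40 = 2.28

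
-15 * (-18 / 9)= 30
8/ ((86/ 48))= 192/ 43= 4.47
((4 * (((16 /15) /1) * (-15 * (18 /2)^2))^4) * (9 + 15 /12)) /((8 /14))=202414635859968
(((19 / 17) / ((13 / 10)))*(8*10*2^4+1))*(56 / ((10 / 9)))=12266856 / 221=55506.14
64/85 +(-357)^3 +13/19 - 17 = -73481383329/1615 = -45499308.56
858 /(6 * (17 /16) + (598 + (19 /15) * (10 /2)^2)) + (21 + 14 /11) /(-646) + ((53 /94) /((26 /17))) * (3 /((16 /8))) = 495083586323 /265108231960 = 1.87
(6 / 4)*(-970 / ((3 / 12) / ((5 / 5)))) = -5820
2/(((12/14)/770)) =5390/3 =1796.67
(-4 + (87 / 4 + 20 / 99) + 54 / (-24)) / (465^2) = 0.00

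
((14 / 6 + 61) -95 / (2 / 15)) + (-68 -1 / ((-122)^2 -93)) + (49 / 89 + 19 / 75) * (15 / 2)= -711.14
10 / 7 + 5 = 45 / 7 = 6.43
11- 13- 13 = -15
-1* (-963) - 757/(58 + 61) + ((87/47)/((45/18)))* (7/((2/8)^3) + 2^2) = 1291.31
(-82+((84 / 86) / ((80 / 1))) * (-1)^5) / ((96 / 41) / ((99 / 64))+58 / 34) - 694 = -91640129101 / 127371160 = -719.47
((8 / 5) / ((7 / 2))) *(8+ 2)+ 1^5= 39 / 7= 5.57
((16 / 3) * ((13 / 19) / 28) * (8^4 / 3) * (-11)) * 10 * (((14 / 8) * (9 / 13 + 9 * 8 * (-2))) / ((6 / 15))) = 233164800 / 19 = 12271831.58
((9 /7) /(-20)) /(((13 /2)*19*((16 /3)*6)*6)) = -3 /1106560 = -0.00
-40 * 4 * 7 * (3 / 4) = -840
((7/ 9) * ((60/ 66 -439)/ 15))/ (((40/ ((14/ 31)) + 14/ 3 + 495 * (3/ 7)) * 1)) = -236131/ 3174435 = -0.07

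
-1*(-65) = 65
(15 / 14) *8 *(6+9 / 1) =128.57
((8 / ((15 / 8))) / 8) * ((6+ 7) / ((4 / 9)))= 78 / 5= 15.60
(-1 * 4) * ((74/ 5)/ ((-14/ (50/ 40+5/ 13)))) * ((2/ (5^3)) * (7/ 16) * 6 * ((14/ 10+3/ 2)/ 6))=18241/ 130000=0.14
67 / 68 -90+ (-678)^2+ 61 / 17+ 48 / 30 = 156264059 / 340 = 459600.17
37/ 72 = 0.51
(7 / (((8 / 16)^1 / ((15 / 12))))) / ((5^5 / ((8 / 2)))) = 14 / 625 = 0.02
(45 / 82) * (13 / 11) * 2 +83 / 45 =63758 / 20295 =3.14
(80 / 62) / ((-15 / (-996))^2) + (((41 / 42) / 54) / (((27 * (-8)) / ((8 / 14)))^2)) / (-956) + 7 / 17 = 5689.39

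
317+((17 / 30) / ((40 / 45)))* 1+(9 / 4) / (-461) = 317.63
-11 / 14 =-0.79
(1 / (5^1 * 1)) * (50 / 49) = 0.20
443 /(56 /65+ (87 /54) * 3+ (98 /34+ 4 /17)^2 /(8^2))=1597776960 /21087563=75.77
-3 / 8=-0.38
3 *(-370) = -1110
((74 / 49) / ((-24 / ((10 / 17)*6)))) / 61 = -185 / 50813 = -0.00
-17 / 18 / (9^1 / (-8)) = 68 / 81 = 0.84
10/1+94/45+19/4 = 3031/180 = 16.84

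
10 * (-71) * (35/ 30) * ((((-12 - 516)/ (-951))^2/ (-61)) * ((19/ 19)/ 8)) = 9621920/ 18389487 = 0.52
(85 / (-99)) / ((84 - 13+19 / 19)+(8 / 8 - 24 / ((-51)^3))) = -417605 / 35506339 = -0.01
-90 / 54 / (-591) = 5 / 1773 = 0.00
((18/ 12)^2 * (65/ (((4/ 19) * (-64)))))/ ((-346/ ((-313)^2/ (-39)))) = -27921165/ 354304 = -78.81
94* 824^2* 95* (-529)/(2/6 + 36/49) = -471496951443840/157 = -3003165295820.64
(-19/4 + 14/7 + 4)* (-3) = -3.75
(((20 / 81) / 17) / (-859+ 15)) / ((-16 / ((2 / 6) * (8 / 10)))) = 1 / 3486564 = 0.00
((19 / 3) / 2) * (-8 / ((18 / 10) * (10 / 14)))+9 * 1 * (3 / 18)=-983 / 54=-18.20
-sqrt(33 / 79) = -sqrt(2607) / 79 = -0.65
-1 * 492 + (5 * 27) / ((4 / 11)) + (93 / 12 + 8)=-105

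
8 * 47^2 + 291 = 17963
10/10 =1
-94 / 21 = -4.48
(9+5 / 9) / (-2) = -43 / 9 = -4.78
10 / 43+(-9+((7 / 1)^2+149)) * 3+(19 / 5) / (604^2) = 44491136097 / 78435440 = 567.23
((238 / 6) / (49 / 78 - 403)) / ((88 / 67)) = -103649 / 1380940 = -0.08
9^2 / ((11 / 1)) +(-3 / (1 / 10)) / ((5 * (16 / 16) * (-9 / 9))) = 147 / 11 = 13.36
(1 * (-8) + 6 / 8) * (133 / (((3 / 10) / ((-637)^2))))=-7825255165 / 6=-1304209194.17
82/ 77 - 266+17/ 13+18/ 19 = -4995911/ 19019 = -262.68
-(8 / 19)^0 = -1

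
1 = 1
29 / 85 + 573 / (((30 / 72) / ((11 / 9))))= 142897 / 85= 1681.14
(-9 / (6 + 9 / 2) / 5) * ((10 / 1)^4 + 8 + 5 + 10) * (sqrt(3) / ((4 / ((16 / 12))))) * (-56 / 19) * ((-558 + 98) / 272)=-922116 * sqrt(3) / 323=-4944.74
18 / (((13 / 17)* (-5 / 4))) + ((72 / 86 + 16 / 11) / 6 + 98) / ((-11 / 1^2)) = -28179676 / 1014585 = -27.77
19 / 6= 3.17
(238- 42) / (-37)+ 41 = 1321 / 37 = 35.70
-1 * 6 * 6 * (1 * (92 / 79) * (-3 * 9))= 1131.95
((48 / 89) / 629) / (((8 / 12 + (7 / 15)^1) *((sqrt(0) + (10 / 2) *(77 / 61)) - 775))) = -488 / 495823717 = -0.00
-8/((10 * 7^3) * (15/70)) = -8/735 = -0.01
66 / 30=11 / 5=2.20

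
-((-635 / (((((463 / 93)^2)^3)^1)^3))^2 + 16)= -14622972366739460243933473943570500328133876632250271227424126653550422429546270783470562397637881 / 913935772921216265243993646325859417620593467573553810972474863149011311955634383681999869519041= -16.00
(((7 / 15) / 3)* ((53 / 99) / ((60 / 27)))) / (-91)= -53 / 128700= -0.00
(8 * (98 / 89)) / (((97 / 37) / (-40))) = -1160320 / 8633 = -134.41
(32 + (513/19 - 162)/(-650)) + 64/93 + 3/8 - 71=-1824581/48360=-37.73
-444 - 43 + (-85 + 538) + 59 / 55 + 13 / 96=-173141 / 5280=-32.79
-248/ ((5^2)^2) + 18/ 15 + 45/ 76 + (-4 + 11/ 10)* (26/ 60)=0.14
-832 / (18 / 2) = -832 / 9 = -92.44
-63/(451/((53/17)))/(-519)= 1113/1326391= 0.00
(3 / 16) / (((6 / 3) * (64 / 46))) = 69 / 1024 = 0.07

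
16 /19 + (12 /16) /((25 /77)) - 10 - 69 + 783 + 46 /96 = 16133993 /22800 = 707.63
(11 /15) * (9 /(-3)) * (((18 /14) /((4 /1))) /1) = -99 /140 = -0.71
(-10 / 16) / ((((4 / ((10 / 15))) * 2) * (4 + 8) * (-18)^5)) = 5 / 2176782336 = 0.00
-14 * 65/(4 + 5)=-910/9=-101.11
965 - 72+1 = 894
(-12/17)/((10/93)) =-558/85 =-6.56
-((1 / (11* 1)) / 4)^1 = -1 / 44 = -0.02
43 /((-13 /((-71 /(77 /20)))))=61060 /1001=61.00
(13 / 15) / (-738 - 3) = -1 / 855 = -0.00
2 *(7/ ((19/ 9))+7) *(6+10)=6272/ 19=330.11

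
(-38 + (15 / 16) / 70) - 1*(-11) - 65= -20605 / 224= -91.99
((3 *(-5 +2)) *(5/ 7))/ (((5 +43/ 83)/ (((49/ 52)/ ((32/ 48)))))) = -78435/ 47632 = -1.65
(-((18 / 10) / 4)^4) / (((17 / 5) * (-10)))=6561 / 5440000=0.00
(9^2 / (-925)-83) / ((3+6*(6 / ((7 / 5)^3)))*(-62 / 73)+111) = -1924397384 / 2253791175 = -0.85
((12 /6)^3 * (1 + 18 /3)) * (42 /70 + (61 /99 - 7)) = -160328 /495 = -323.89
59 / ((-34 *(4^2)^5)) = -0.00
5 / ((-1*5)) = -1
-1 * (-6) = 6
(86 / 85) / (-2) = -43 / 85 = -0.51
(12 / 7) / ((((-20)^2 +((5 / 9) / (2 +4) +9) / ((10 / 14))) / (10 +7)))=55080 / 780059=0.07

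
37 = 37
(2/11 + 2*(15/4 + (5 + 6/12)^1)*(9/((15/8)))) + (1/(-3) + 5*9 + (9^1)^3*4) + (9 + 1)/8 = 2013593/660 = 3050.90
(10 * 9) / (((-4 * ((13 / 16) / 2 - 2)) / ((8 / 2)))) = 960 / 17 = 56.47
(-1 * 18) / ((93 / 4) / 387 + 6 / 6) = -9288 / 547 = -16.98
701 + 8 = 709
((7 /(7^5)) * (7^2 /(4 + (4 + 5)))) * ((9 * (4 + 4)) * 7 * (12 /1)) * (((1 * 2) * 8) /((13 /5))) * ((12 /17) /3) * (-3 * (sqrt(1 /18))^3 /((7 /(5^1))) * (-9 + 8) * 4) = 153600 * sqrt(2) /140777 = 1.54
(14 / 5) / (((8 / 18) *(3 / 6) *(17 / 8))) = 504 / 85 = 5.93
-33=-33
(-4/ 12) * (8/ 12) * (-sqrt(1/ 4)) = 1/ 9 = 0.11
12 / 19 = 0.63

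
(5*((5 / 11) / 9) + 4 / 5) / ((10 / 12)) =1042 / 825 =1.26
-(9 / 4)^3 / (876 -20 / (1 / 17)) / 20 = -729 / 686080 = -0.00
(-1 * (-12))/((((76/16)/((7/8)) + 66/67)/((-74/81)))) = -17353/10152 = -1.71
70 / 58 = 35 / 29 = 1.21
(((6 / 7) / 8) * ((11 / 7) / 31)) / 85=33 / 516460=0.00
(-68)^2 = 4624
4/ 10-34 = -168/ 5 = -33.60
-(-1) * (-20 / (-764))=5 / 191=0.03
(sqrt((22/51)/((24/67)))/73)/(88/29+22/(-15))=145 * sqrt(12529)/1692724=0.01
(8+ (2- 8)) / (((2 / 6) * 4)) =3 / 2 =1.50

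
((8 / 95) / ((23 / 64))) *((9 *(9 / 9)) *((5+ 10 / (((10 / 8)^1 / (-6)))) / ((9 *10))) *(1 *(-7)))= 77056 / 10925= 7.05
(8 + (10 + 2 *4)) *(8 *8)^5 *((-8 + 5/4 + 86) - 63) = 453655920640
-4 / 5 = -0.80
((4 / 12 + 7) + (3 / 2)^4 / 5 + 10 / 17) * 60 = 36451 / 68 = 536.04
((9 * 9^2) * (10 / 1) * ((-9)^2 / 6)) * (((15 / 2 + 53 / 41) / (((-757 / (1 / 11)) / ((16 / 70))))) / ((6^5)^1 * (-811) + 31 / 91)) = 737955036 / 195925469598815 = 0.00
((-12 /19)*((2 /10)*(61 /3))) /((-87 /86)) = 20984 /8265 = 2.54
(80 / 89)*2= 160 / 89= 1.80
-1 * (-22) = 22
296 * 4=1184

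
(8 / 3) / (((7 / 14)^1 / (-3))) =-16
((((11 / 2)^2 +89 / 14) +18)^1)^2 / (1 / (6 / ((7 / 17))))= 119229891 / 2744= 43451.13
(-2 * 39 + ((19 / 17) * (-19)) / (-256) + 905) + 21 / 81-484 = 40344083 / 117504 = 343.34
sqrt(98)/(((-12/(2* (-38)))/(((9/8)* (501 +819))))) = 65835* sqrt(2) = 93104.75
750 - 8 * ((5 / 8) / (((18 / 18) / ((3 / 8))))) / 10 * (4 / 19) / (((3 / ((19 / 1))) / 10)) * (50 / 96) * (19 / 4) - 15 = 728.82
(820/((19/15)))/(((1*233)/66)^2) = 53578800/1031491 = 51.94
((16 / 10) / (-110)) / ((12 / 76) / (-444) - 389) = 11248 / 300813975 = 0.00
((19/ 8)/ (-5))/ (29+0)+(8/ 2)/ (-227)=-8953/ 263320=-0.03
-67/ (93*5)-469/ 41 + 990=18653518/ 19065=978.42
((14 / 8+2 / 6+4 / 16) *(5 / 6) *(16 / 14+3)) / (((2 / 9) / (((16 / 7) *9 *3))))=15660 / 7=2237.14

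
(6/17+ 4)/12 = 37/102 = 0.36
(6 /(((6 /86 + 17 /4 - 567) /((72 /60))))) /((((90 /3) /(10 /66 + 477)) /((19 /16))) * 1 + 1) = -926242704 /76218424835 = -0.01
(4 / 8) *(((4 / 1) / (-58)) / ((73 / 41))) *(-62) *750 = 1906500 / 2117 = 900.57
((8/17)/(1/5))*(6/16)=15/17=0.88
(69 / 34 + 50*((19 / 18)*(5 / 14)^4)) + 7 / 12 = 20403671 / 5877648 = 3.47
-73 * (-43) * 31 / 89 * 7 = 681163 / 89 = 7653.52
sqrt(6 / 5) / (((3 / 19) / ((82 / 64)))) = 8.89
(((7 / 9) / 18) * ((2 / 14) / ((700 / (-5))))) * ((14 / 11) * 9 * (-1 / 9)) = 1 / 17820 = 0.00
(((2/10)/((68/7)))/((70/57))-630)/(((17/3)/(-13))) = 83535777/57800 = 1445.26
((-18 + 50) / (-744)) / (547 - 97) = -2 / 20925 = -0.00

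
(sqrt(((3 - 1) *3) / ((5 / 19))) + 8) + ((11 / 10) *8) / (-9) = sqrt(570) / 5 + 316 / 45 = 11.80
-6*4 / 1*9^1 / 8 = -27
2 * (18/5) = 36/5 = 7.20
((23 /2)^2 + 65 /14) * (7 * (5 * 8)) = 38330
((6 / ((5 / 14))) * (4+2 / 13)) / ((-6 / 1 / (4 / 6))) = -504 / 65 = -7.75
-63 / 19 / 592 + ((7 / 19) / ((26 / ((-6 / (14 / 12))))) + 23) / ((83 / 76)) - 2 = 230448535 / 12136592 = 18.99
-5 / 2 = -2.50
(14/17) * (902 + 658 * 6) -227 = 3767.12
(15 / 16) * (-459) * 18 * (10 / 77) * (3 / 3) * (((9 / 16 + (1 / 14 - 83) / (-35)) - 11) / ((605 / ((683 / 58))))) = 267704179713 / 1694650496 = 157.97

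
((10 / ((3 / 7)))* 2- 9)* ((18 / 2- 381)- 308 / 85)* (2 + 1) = -3607864 / 85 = -42445.46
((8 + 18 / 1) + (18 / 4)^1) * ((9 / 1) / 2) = 137.25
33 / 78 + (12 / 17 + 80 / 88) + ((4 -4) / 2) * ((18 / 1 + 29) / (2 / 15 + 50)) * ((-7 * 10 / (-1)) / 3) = 9909 / 4862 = 2.04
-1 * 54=-54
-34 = -34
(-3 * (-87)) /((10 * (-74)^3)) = -261 /4052240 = -0.00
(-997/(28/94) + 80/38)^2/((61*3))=61140.98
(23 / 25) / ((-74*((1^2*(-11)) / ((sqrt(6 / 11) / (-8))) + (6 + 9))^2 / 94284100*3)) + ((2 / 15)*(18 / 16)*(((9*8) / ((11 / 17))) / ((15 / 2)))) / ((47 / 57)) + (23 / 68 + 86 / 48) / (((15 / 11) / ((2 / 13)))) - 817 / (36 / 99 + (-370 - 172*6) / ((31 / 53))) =-23296412411829566294323381 / 910556424917390130036300 + 57249305520*sqrt(66) / 65010290893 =-18.43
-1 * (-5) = 5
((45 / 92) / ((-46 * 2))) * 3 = -135 / 8464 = -0.02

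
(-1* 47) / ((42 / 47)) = -2209 / 42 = -52.60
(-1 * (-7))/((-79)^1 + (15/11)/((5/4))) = -77/857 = -0.09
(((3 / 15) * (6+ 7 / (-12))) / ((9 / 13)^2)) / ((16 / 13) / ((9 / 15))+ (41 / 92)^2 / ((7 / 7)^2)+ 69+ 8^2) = 60435076 / 3616281207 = 0.02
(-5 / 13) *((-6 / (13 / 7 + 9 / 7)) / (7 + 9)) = 105 / 2288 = 0.05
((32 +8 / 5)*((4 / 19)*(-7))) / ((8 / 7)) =-4116 / 95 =-43.33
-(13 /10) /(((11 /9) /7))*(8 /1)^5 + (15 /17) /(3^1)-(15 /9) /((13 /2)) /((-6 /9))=-2965479366 /12155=-243971.98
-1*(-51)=51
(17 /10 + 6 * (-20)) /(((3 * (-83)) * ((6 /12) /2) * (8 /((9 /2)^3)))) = 287469 /13280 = 21.65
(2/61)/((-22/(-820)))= 820/671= 1.22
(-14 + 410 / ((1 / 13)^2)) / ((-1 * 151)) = -69276 / 151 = -458.78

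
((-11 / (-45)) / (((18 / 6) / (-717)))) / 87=-0.67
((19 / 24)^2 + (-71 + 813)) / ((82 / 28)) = 73031 / 288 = 253.58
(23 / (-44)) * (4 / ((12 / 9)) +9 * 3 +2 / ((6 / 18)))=-207 / 11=-18.82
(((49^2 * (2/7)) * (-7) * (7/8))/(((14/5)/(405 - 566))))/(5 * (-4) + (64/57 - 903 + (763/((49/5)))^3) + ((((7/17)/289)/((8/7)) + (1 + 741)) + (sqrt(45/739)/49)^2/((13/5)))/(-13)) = 162305397753146011455/316394199924631849609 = 0.51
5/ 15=1/ 3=0.33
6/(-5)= -6/5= -1.20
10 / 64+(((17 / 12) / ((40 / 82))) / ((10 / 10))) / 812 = 31147 / 194880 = 0.16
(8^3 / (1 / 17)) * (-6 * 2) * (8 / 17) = -49152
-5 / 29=-0.17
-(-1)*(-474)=-474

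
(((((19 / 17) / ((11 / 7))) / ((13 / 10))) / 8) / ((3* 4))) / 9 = 665 / 1050192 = 0.00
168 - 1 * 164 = 4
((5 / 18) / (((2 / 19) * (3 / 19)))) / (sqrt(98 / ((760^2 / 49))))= 171475 * sqrt(2) / 1323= 183.30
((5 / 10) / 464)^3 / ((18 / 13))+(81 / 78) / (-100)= -48550104959 / 4675195699200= -0.01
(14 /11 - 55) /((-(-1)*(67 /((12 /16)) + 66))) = -1773 /5126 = -0.35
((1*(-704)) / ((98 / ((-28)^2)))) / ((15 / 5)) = -5632 / 3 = -1877.33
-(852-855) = 3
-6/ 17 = -0.35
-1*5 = -5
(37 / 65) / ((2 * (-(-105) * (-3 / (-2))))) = 37 / 20475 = 0.00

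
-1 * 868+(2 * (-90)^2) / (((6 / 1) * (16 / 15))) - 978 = 2741 / 4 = 685.25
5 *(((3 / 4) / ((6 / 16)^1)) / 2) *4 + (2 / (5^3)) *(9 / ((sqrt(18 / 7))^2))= 2507 / 125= 20.06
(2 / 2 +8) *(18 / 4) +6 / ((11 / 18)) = 1107 / 22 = 50.32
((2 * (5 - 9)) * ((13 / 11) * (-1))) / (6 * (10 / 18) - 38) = -3 / 11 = -0.27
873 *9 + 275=8132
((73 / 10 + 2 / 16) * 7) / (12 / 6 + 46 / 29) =60291 / 4160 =14.49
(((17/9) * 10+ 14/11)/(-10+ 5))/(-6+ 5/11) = 1996/2745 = 0.73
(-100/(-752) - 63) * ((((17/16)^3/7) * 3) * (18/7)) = -1567802169/18866176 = -83.10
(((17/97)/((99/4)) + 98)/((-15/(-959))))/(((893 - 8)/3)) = 902574358/42493275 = 21.24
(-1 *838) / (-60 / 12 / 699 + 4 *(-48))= 585762 / 134213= 4.36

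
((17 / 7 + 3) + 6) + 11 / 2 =237 / 14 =16.93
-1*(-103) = 103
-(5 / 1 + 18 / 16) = -49 / 8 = -6.12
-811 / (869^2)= -811 / 755161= -0.00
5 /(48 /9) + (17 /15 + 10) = 2897 /240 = 12.07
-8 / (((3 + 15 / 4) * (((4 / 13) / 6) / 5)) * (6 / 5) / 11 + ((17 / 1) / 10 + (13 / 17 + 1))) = -972400 / 422053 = -2.30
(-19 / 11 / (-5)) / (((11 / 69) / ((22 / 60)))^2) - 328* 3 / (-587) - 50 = -150113063 / 3228500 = -46.50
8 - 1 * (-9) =17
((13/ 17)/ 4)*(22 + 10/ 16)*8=2353/ 68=34.60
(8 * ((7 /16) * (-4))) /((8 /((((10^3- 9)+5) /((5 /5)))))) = -1743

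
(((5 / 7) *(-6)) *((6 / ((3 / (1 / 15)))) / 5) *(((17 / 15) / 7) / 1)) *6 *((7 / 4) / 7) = -34 / 1225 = -0.03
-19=-19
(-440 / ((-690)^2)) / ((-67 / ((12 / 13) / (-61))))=-88 / 421594485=-0.00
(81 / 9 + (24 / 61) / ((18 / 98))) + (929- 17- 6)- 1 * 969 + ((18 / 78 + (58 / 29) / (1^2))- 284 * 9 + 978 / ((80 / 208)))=-747329 / 11895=-62.83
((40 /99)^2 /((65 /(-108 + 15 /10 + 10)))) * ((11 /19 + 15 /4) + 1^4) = -38600 /29887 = -1.29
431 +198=629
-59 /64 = -0.92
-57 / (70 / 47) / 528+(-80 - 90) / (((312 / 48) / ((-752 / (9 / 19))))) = 41520.61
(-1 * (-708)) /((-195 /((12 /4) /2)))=-354 /65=-5.45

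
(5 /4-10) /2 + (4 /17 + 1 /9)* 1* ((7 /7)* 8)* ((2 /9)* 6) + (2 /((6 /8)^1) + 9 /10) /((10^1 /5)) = 20257 /18360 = 1.10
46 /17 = 2.71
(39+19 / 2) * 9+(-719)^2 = 1034795 / 2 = 517397.50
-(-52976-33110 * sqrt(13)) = 52976 + 33110 * sqrt(13) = 172355.80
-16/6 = -8/3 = -2.67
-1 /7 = -0.14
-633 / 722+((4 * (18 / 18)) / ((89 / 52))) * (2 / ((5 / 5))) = 244015 / 64258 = 3.80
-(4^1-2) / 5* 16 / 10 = -16 / 25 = -0.64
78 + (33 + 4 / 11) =111.36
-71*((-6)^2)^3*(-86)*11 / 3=1044565632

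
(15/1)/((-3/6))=-30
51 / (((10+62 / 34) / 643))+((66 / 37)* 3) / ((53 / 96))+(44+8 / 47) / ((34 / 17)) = 17323353007 / 6175189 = 2805.32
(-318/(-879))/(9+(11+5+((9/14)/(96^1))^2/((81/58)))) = 95735808/6615714097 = 0.01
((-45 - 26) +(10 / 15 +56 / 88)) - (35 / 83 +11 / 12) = -259421 / 3652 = -71.04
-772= -772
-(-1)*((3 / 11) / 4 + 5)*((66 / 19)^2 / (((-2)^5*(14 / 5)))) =-110385 / 161728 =-0.68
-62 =-62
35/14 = 5/2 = 2.50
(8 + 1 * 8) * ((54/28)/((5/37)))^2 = 3992004/1225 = 3258.78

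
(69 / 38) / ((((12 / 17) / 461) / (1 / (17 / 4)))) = 10603 / 38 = 279.03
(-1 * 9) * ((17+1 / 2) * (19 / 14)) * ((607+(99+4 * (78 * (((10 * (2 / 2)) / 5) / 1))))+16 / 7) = -3986865 / 14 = -284776.07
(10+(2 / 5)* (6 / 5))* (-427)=-111874 / 25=-4474.96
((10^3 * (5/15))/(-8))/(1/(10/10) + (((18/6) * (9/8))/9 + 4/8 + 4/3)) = -1000/77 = -12.99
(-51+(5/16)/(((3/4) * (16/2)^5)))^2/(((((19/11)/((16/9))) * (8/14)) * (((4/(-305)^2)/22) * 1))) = 31687325618153937753175/13219909337088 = 2396939707.39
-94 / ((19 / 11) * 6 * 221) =-517 / 12597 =-0.04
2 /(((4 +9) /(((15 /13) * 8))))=240 /169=1.42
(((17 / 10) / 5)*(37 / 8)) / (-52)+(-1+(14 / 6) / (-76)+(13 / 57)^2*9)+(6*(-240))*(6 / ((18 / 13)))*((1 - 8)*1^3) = 983939798393 / 22526400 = 43679.41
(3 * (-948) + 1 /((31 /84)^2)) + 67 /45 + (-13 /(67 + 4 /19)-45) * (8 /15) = -157900046389 /55223865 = -2859.27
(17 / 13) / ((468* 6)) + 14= 511073 / 36504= 14.00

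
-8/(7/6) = -48/7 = -6.86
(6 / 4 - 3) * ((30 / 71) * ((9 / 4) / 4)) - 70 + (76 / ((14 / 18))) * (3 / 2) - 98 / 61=36190425 / 485072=74.61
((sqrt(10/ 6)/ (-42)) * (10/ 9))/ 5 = -sqrt(15)/ 567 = -0.01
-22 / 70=-0.31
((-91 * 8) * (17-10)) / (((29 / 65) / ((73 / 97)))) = -8595.99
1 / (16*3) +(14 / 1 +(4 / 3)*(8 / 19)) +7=21.58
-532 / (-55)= 532 / 55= 9.67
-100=-100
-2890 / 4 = -1445 / 2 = -722.50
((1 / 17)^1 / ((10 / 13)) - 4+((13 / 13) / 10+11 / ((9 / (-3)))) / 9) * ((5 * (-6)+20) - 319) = 3261706 / 2295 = 1421.22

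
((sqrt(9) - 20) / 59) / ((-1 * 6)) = 17 / 354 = 0.05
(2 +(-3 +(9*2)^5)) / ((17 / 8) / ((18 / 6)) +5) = 45349608 / 137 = 331019.04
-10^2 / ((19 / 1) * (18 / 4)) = -200 / 171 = -1.17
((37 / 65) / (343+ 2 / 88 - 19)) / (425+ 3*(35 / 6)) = 0.00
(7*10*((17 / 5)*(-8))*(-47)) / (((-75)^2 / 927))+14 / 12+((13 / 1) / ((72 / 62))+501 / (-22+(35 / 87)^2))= 54808422423797 / 3719092500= 14737.04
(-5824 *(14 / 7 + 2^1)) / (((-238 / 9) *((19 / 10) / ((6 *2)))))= 1797120 / 323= 5563.84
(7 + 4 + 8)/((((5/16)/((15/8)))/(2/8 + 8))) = 1881/2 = 940.50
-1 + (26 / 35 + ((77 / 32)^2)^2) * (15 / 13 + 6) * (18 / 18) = 116481503143 / 477102080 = 244.14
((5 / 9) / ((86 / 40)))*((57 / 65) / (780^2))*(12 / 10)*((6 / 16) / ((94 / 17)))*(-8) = -323 / 1332041100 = -0.00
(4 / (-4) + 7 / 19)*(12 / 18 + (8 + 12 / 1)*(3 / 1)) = -38.32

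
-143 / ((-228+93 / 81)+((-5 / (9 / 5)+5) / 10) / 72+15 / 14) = 0.63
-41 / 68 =-0.60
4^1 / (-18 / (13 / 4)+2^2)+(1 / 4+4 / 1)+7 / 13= 569 / 260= 2.19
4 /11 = 0.36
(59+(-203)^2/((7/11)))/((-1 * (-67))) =967.40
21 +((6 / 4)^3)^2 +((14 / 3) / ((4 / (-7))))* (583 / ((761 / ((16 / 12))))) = 24.05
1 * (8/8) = 1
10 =10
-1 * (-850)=850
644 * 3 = 1932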